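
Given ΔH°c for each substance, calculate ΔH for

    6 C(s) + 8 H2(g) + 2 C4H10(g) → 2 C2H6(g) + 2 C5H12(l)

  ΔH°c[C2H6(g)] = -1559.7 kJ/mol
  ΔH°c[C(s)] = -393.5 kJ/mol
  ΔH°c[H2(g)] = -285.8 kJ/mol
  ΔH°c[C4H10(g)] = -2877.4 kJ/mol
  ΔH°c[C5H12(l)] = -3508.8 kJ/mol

Using ΔH = Σ nΔHc°(reactants) − Σ nΔHc°(products):
= [6·(-393.5) + 8·(-285.8) + 2·(-2877.4)] − [2·(-1559.7) + 2·(-3508.8)]
= -265.2 kJ/mol

ΔH = -265.2 kJ/mol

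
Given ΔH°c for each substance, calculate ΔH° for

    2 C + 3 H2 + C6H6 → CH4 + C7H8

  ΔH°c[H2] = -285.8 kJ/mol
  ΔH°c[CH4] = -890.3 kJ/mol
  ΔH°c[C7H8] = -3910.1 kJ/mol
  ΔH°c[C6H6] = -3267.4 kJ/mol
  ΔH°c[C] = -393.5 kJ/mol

With combustion enthalpies, reactants minus products:
= [2·(-393.5) + 3·(-285.8) + 1·(-3267.4)] − [1·(-890.3) + 1·(-3910.1)]
= -111.4 kJ/mol

ΔH° = -111.4 kJ/mol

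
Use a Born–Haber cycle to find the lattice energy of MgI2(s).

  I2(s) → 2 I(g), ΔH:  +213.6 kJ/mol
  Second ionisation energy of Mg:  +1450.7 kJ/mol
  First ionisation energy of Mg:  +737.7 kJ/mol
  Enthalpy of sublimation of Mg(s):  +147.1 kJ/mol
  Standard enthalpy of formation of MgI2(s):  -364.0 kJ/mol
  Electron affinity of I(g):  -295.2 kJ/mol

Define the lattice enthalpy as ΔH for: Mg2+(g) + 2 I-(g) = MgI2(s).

ΔHf° = 1·ΔHsub + 1·(ΣIE) + 1·D(I2) + 2·EA + U
-364.0 = 1·(+147.1) + 1·(+2188.4) + 1·(+213.6) + 2·(-295.2) + U
U = -364.0 − (+1958.7) = -2322.7 kJ/mol

U = -2322.7 kJ/mol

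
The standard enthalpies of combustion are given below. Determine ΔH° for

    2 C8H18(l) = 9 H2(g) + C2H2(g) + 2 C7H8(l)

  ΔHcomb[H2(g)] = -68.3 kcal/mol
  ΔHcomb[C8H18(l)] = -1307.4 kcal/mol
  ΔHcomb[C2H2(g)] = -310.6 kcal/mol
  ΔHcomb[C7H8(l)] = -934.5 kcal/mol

With combustion enthalpies, reactants minus products:
= [2·(-1307.4)] − [9·(-68.3) + 1·(-310.6) + 2·(-934.5)]
= 179.5 kcal/mol

ΔH° = 179.5 kcal/mol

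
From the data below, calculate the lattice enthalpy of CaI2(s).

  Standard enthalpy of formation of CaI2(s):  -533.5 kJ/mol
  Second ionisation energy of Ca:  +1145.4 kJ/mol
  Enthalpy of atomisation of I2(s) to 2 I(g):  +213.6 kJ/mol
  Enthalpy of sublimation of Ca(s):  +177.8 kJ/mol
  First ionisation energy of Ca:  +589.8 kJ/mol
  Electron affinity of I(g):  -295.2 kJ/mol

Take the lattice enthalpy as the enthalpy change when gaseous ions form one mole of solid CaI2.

U = -2069.7 kJ/mol

ΔHf° = 1·ΔHsub + 1·(ΣIE) + 1·D(I2) + 2·EA + U
-533.5 = 1·(+177.8) + 1·(+1735.2) + 1·(+213.6) + 2·(-295.2) + U
U = -533.5 − (+1536.2) = -2069.7 kJ/mol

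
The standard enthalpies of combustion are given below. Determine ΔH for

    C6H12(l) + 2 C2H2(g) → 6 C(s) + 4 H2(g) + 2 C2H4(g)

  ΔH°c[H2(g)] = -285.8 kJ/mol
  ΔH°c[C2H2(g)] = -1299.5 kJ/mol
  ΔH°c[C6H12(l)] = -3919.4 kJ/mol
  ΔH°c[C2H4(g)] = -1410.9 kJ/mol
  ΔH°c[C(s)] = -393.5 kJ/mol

With combustion enthalpies, reactants minus products:
= [1·(-3919.4) + 2·(-1299.5)] − [6·(-393.5) + 4·(-285.8) + 2·(-1410.9)]
= -192.4 kJ/mol

ΔH = -192.4 kJ/mol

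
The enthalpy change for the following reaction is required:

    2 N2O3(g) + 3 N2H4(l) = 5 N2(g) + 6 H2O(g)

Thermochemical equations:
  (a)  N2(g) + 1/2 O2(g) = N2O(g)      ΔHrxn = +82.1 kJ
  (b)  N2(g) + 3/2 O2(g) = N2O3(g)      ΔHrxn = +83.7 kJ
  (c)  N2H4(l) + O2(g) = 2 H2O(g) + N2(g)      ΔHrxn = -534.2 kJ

(a): not needed.
(b) reversed and × 2: (-2)·(+83.7) = -167.4 kJ
(c) × 3: (3)·(-534.2) = -1602.6 kJ
ΔHrxn = (-167.4) + (-1602.6) = -1770.0 kJ

ΔHrxn = -1770.0 kJ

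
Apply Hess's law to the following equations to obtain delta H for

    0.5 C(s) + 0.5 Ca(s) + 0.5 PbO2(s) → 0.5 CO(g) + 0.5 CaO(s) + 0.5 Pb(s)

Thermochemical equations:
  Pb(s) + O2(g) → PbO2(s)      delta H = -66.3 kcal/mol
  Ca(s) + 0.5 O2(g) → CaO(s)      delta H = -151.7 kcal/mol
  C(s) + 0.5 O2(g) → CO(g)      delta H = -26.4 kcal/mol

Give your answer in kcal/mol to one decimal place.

equation 1 reversed and × 1/2: (-1/2)·(-66.3) = +33.15 kcal/mol
equation 2 × 1/2: (1/2)·(-151.7) = -75.85 kcal/mol
equation 3 × 1/2: (1/2)·(-26.4) = -13.2 kcal/mol
Combining the equations, delta H = (+33.15) + (-75.85) + (-13.2) = -55.9 kcal/mol

delta H = -55.9 kcal/mol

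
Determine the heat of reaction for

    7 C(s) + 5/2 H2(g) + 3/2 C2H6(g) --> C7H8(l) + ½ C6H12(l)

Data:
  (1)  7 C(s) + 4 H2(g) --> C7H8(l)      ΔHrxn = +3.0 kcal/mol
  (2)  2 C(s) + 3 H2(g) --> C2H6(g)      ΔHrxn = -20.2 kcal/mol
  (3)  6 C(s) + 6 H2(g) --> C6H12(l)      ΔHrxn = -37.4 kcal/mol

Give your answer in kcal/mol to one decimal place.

(1) as written (C7H8(l) already on the product side): +3.0 kcal/mol
(2) reversed and × 3/2 (C2H6(g) must end up as a reactant; ×3/2 to match 3/2 C2H6(g) in the target): (-3/2)·(-20.2) = +30.3 kcal/mol
(3) × 1/2 (×1/2 to match 1/2 C6H12(l) in the target): (1/2)·(-37.4) = -18.7 kcal/mol
ΔHrxn = (1)·(+3.0) + (-3/2)·(-20.2) + (1/2)·(-37.4) = 14.6 kcal/mol

ΔHrxn = 14.6 kcal/mol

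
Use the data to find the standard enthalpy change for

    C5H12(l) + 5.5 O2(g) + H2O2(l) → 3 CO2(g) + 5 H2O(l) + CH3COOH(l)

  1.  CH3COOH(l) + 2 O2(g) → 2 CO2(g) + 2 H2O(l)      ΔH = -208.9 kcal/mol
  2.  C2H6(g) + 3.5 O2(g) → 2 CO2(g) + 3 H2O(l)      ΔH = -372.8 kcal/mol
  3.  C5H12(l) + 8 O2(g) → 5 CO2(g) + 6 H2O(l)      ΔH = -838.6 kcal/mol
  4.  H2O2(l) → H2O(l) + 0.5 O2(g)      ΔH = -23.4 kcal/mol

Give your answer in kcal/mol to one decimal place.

ΔH = -653.1 kcal/mol

eq. 1 reversed (CH3COOH(l) must end up as a product): +208.9 kcal/mol
eq. 2: not needed (C2H6(g) appears nowhere else).
eq. 3 as written (C5H12(l) already on the reactant side): -838.6 kcal/mol
eq. 4 as written (H2O2(l) already on the reactant side): -23.4 kcal/mol
By Hess's law, ΔH = (+208.9) + (-838.6) + (-23.4) = -653.1 kcal/mol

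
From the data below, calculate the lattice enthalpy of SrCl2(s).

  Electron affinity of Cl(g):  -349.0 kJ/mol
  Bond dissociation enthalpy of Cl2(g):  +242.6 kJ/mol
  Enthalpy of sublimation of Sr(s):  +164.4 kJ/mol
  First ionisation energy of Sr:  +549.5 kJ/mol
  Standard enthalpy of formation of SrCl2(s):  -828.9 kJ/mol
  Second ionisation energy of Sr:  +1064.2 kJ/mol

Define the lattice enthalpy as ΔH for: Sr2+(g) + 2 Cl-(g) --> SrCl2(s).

ΔHf° = 1·ΔHsub + 1·(ΣIE) + 1·D(Cl2) + 2·EA + U
-828.9 = 1·(+164.4) + 1·(+1613.7) + 1·(+242.6) + 2·(-349.0) + U
U = -828.9 − (+1322.7) = -2151.6 kJ/mol

U = -2151.6 kJ/mol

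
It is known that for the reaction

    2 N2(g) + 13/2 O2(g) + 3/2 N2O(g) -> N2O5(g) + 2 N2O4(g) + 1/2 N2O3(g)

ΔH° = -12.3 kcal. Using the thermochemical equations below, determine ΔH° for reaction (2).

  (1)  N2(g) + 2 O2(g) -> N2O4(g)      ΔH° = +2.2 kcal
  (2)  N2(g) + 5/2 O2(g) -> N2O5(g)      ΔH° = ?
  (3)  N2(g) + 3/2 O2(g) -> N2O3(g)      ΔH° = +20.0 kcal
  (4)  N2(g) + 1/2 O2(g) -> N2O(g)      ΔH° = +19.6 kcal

(1) × 2: (2)·(+2.2) = +4.4 kcal
(2) as written: contributes x
(3) × 1/2: (1/2)·(+20.0) = +10.0 kcal
(4) reversed and × 3/2: (-3/2)·(+19.6) = -29.4 kcal
-12.3 = (+4.4) + (+10.0) + (-29.4) + x
x = (-12.3 − (-15.0)) / (1) = 2.7 kcal

ΔH° = 2.7 kcal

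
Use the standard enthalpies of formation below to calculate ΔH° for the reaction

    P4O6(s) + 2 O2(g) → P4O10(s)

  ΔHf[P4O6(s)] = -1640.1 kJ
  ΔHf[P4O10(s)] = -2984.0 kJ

ΔH° = -1343.9 kJ

ΔH°rxn = Σ nΔHf°(products) − Σ nΔHf°(reactants).
Products: 1·(-2984.0) = -2984.0
Reactants: 1·(-1640.1) + 2·(+0.0) = -1640.1
ΔH° = (-2984.0) − (-1640.1) = -1343.9 kJ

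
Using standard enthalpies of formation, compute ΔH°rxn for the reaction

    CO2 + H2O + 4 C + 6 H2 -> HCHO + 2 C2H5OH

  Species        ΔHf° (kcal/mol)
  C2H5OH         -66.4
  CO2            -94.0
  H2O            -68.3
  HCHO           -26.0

Products: 1·(-26.0) + 2·(-66.4) = -158.8
Reactants: 1·(-94.0) + 1·(-68.3) + 4·(+0.0) + 6·(+0.0) = -162.3
ΔH°rxn = (-158.8) − (-162.3) = 3.5 kcal/mol

ΔH°rxn = 3.5 kcal/mol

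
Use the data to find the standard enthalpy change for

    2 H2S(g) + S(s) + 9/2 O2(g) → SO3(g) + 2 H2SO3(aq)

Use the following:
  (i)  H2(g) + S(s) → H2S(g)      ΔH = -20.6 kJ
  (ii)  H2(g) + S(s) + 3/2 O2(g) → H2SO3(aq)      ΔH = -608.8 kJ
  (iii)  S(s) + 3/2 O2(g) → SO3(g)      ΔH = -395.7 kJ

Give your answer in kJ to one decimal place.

(i) reversed and × 2: (-2)·(-20.6) = +41.2 kJ
(ii) × 2: (2)·(-608.8) = -1217.6 kJ
(iii) as written: -395.7 kJ
Summing the manipulated equations, ΔH = (+41.2) + (-1217.6) + (-395.7) = -1572.1 kJ

ΔH = -1572.1 kJ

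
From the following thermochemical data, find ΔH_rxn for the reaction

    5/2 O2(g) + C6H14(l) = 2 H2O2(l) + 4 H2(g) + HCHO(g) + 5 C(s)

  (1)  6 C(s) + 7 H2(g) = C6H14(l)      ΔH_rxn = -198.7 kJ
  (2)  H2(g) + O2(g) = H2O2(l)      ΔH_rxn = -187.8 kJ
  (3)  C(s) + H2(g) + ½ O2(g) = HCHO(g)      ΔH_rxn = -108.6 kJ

ΔH_rxn = -285.5 kJ

(1) reversed: +198.7 kJ
(2) × 2: (2)·(-187.8) = -375.6 kJ
(3) as written: -108.6 kJ
ΔH_rxn = (-1)·(-198.7) + (2)·(-187.8) + (1)·(-108.6) = -285.5 kJ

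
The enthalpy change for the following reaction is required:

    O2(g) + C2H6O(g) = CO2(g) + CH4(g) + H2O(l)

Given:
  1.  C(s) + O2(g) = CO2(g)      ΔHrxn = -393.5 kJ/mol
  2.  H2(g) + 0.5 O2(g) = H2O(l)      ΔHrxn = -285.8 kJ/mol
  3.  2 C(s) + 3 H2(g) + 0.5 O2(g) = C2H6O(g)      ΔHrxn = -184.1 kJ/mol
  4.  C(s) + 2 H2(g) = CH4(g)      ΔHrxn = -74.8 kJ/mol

ΔHrxn = -570.0 kJ/mol

eq. 1 as written (CO2(g) already on the product side): -393.5 kJ/mol
eq. 2 as written (H2O(l) already on the product side): -285.8 kJ/mol
eq. 3 reversed (reverse to put C2H6O(g) on the reactant side): +184.1 kJ/mol
eq. 4 as written (CH4(g) already on the product side): -74.8 kJ/mol
By Hess's law, ΔHrxn = (1)·(-393.5) + (1)·(-285.8) + (-1)·(-184.1) + (1)·(-74.8) = -570.0 kJ/mol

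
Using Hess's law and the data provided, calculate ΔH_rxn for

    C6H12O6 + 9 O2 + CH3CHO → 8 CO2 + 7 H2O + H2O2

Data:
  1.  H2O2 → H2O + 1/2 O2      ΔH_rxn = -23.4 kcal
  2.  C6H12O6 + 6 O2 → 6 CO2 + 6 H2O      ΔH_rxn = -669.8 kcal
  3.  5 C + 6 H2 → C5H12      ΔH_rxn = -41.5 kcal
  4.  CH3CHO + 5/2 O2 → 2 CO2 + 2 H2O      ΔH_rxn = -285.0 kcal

ΔH_rxn = -931.4 kcal

eq. 1 reversed: +23.4 kcal
eq. 2 as written: -669.8 kcal
eq. 3: not needed.
eq. 4 as written: -285.0 kcal
ΔH_rxn = (-1)·(-23.4) + (1)·(-669.8) + (1)·(-285.0) = -931.4 kcal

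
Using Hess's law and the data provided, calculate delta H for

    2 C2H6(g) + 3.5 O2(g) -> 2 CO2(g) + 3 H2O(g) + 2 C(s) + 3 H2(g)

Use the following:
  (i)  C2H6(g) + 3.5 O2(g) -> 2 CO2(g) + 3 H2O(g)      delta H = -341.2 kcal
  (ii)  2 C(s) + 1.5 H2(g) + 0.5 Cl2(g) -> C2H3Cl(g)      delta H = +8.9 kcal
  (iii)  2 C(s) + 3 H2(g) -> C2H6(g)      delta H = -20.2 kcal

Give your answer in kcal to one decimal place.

delta H = -321.0 kcal

(i) as written (CO2(g) already on the product side): -341.2 kcal
(ii): not needed (C2H3Cl(g) appears nowhere else).
(iii) reversed: +20.2 kcal
delta H = (-341.2) + (+20.2) = -321.0 kcal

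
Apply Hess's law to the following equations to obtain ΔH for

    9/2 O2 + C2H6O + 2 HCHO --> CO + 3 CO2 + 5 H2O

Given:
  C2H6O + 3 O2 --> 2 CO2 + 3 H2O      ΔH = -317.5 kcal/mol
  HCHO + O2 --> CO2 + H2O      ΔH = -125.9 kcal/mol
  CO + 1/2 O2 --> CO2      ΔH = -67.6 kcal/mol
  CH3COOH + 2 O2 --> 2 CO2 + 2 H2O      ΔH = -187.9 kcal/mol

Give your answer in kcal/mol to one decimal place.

equation 1 as written (C2H6O already on the reactant side): -317.5 kcal/mol
equation 2 × 2 (scale by 2 for the 2 HCHO): (2)·(-125.9) = -251.8 kcal/mol
equation 3 reversed (CO must end up as a product): +67.6 kcal/mol
equation 4: not needed (CH3COOH appears nowhere else).
ΔH = (-317.5) + (-251.8) + (+67.6) = -501.7 kcal/mol

ΔH = -501.7 kcal/mol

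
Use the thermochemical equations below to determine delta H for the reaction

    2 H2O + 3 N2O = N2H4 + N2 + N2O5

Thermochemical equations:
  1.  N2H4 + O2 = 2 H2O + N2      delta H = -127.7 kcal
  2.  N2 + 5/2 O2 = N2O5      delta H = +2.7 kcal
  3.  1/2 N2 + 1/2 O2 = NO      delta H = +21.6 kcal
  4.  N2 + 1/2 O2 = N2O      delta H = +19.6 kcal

eq. 1 reversed: +127.7 kcal
eq. 2 as written: +2.7 kcal
eq. 3: not needed.
eq. 4 reversed and × 3: (-3)·(+19.6) = -58.8 kcal
Combining the equations, delta H = (-1)·(-127.7) + (1)·(+2.7) + (-3)·(+19.6) = 71.6 kcal

delta H = 71.6 kcal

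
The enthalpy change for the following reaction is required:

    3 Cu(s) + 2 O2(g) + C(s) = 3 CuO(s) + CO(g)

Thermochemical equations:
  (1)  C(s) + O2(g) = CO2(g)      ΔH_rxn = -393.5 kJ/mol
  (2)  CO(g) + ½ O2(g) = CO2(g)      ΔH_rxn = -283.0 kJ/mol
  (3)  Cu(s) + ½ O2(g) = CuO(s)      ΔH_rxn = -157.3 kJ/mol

ΔH_rxn = -582.4 kJ/mol

(1) as written (C(s) already on the reactant side): -393.5 kJ/mol
(2) reversed (CO(g) must end up as a product): +283.0 kJ/mol
(3) × 3 (×3 to match 3 CuO(s) in the target): (3)·(-157.3) = -471.9 kJ/mol
Summing the manipulated equations, ΔH_rxn = (-393.5) + (+283.0) + (-471.9) = -582.4 kJ/mol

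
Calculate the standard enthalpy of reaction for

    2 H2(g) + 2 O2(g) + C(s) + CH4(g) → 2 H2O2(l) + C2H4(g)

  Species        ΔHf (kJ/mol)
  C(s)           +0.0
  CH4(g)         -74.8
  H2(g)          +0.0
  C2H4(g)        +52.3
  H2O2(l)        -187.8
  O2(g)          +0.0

ΔHrxn = -248.5 kJ/mol

Products: 2·(-187.8) + 1·(+52.3) = -323.3
Reactants: 2·(+0.0) + 2·(+0.0) + 1·(+0.0) + 1·(-74.8) = -74.8
ΔHrxn = (-323.3) − (-74.8) = -248.5 kJ/mol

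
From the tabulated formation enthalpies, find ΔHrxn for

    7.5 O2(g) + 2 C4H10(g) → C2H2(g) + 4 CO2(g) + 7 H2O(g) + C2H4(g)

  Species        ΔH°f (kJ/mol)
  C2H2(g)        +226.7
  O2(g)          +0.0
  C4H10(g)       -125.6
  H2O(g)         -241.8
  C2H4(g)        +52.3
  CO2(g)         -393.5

ΔHrxn = -2736.4 kJ/mol

Products: 1·(+226.7) + 4·(-393.5) + 7·(-241.8) + 1·(+52.3) = -2987.6
Reactants: 15/2·(+0.0) + 2·(-125.6) = -251.2
ΔHrxn = (-2987.6) − (-251.2) = -2736.4 kJ/mol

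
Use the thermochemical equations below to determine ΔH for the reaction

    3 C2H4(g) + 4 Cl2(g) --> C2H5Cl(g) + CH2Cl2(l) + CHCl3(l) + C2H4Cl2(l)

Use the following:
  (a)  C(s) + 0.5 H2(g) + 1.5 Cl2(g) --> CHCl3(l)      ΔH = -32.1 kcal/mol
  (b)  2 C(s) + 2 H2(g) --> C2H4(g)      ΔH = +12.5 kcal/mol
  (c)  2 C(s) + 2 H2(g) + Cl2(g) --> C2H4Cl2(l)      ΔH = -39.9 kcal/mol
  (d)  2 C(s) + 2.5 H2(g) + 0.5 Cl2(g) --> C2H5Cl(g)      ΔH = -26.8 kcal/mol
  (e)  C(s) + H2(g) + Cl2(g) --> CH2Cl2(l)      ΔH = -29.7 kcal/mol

(a) as written (CHCl3(l) already on the product side): -32.1 kcal/mol
(b) reversed and × 3 (C2H4(g) must end up as a reactant; ×3 to match 3 C2H4(g) in the target): (-3)·(+12.5) = -37.5 kcal/mol
(c) as written (C2H4Cl2(l) already on the product side): -39.9 kcal/mol
(d) as written (C2H5Cl(g) already on the product side): -26.8 kcal/mol
(e) as written (CH2Cl2(l) already on the product side): -29.7 kcal/mol
ΔH = (1)·(-32.1) + (-3)·(+12.5) + (1)·(-39.9) + (1)·(-26.8) + (1)·(-29.7) = -166.0 kcal/mol

ΔH = -166.0 kcal/mol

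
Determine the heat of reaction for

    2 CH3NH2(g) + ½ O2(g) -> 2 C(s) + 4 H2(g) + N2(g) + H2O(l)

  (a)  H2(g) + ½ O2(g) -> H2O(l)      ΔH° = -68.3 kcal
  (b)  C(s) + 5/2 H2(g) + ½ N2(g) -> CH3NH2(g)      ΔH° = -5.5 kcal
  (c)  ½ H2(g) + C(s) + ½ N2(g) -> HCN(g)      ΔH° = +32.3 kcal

(a) as written (H2O(l) already on the product side): -68.3 kcal
(b) reversed and × 2 (CH3NH2(g) must end up as a reactant; scale by 2 for the 2 CH3NH2(g)): (-2)·(-5.5) = +11.0 kcal
(c): not needed (HCN(g) appears nowhere else).
By Hess's law, ΔH° = (1)·(-68.3) + (-2)·(-5.5) = -57.3 kcal

ΔH° = -57.3 kcal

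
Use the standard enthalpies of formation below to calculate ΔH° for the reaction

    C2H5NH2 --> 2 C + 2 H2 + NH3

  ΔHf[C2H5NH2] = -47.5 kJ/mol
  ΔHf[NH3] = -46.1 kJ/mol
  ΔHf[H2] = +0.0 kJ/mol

ΔH°rxn = Σ nΔHf°(products) − Σ nΔHf°(reactants).
Products: 2·(+0.0) + 2·(+0.0) + 1·(-46.1) = -46.1
Reactants: 1·(-47.5) = -47.5
ΔH° = (-46.1) − (-47.5) = 1.4 kJ/mol

ΔH° = 1.4 kJ/mol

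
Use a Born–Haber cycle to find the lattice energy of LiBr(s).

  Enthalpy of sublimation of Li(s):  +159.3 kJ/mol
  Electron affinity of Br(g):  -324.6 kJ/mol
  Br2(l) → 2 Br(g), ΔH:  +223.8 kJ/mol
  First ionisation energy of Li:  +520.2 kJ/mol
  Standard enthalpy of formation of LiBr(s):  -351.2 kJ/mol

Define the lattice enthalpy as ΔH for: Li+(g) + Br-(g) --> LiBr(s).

ΔHf° = 1·ΔHsub + 1·(ΣIE) + 1/2·D(Br2) + 1·EA + U
-351.2 = 1·(+159.3) + 1·(+520.2) + 1/2·(+223.8) + 1·(-324.6) + U
U = -351.2 − (+466.8) = -818.0 kJ/mol

U = -818.0 kJ/mol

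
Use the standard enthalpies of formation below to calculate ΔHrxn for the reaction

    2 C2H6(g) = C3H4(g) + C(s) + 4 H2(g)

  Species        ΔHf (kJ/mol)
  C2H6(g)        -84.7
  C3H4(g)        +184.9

Products: 1·(+184.9) + 1·(+0.0) + 4·(+0.0) = +184.9
Reactants: 2·(-84.7) = -169.4
ΔHrxn = (+184.9) − (-169.4) = 354.3 kJ/mol

ΔHrxn = 354.3 kJ/mol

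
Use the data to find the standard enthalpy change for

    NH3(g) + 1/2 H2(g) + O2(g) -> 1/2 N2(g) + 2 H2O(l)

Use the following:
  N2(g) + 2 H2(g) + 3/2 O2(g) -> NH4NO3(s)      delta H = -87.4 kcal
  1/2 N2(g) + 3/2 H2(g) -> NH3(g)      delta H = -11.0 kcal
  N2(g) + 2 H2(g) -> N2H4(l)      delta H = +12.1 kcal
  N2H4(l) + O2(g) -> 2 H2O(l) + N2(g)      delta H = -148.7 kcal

equation 1: not needed.
equation 2 reversed: +11.0 kcal
equation 3 as written: +12.1 kcal
equation 4 as written: -148.7 kcal
Combining the equations, delta H = (-1)·(-11.0) + (1)·(+12.1) + (1)·(-148.7) = -125.6 kcal

delta H = -125.6 kcal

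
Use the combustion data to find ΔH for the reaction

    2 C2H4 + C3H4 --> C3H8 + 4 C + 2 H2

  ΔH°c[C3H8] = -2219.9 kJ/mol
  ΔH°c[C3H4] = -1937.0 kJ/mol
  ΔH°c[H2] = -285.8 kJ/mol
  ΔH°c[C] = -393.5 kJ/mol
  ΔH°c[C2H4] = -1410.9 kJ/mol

ΔH = -393.3 kJ/mol

Using ΔH = Σ nΔHc°(reactants) − Σ nΔHc°(products):
= [2·(-1410.9) + 1·(-1937.0)] − [1·(-2219.9) + 4·(-393.5) + 2·(-285.8)]
= -393.3 kJ/mol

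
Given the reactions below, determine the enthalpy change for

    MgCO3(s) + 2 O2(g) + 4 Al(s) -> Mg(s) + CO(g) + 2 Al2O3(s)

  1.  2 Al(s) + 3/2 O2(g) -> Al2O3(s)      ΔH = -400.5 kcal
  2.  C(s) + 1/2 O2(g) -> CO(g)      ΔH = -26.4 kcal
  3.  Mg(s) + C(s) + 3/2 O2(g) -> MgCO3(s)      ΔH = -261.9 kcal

ΔH = -565.5 kcal

eq. 1 × 2: (2)·(-400.5) = -801.0 kcal
eq. 2 as written: -26.4 kcal
eq. 3 reversed: +261.9 kcal
ΔH = (2)·(-400.5) + (1)·(-26.4) + (-1)·(-261.9) = -565.5 kcal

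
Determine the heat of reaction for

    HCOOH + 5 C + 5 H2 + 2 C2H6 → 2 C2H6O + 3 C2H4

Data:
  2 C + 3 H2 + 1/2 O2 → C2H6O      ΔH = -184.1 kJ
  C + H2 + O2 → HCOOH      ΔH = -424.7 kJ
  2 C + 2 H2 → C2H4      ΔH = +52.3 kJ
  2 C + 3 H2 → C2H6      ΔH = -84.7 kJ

equation 1 × 2: (2)·(-184.1) = -368.2 kJ
equation 2 reversed: +424.7 kJ
equation 3 × 3: (3)·(+52.3) = +156.9 kJ
equation 4 reversed and × 2: (-2)·(-84.7) = +169.4 kJ
ΔH = (2)·(-184.1) + (-1)·(-424.7) + (3)·(+52.3) + (-2)·(-84.7) = 382.8 kJ

ΔH = 382.8 kJ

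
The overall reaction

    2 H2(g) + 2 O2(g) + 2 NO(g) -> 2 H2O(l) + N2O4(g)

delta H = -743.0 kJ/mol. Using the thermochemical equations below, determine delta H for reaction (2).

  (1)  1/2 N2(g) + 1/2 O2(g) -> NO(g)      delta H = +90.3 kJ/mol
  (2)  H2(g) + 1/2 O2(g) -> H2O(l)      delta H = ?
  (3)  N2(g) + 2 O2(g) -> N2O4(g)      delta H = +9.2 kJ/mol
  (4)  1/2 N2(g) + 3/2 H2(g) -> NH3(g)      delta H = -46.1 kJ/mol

delta H = -285.8 kJ/mol

(1) reversed and × 2 (NO(g) must end up as a reactant; scale by 2 for the 2 NO(g)): (-2)·(+90.3) = -180.6 kJ/mol
(2) × 2 (×2 to match 2 H2O(l) in the target): contributes 2·x
(3) as written (N2O4(g) already on the product side): +9.2 kJ/mol
(4): not needed (NH3(g) appears nowhere else).
-743.0 = (-180.6) + (+9.2) + 2·x
x = (-743.0 − (-171.4)) / (2) = -285.8 kJ/mol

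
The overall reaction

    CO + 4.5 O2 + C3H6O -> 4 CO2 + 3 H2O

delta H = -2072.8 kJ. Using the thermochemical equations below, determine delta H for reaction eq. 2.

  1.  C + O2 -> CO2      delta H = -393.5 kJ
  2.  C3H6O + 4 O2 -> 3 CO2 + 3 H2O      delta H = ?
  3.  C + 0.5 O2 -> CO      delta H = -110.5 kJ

delta H = -1789.8 kJ

eq. 1 as written: -393.5 kJ
eq. 2 as written: contributes x
eq. 3 reversed: +110.5 kJ
-2072.8 = (-393.5) + (+110.5) + x
x = (-2072.8 − (-283.0)) / (1) = -1789.8 kJ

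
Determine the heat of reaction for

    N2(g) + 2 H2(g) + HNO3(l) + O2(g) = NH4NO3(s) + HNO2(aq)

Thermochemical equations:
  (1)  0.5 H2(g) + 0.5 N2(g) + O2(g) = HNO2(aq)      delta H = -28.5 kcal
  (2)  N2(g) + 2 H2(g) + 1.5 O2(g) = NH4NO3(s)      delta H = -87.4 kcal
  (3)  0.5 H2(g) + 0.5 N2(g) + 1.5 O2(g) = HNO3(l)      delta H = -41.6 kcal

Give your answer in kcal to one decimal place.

(1) as written (HNO2(aq) already on the product side): -28.5 kcal
(2) as written (NH4NO3(s) already on the product side): -87.4 kcal
(3) reversed (HNO3(l) must end up as a reactant): +41.6 kcal
delta H = (-28.5) + (-87.4) + (+41.6) = -74.3 kcal

delta H = -74.3 kcal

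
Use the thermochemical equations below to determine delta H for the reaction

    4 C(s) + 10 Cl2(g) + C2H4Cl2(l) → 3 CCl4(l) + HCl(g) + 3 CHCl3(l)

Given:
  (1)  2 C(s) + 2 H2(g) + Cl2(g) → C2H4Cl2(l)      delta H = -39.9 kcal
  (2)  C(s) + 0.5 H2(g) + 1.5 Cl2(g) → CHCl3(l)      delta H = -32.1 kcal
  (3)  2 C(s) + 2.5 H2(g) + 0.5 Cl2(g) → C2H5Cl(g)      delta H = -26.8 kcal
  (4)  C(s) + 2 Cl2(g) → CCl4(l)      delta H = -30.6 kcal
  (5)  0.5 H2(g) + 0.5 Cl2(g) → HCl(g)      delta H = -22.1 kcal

delta H = -170.3 kcal

(1) reversed: +39.9 kcal
(2) × 3: (3)·(-32.1) = -96.3 kcal
(3): not needed.
(4) × 3: (3)·(-30.6) = -91.8 kcal
(5) as written: -22.1 kcal
delta H = (+39.9) + (-96.3) + (-91.8) + (-22.1) = -170.3 kcal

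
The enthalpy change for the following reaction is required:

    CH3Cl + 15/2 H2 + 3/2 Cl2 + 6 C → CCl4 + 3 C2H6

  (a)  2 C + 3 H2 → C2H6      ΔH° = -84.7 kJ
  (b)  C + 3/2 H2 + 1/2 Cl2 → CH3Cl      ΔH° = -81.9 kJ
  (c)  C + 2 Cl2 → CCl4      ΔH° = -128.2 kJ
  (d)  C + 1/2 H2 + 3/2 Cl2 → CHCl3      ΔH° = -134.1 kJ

(a) × 3 (scale by 3 for the 3 C2H6): (3)·(-84.7) = -254.1 kJ
(b) reversed (reverse to put CH3Cl on the reactant side): +81.9 kJ
(c) as written (CCl4 already on the product side): -128.2 kJ
(d): not needed (CHCl3 appears nowhere else).
Since enthalpy is a state function, ΔH° = (3)·(-84.7) + (-1)·(-81.9) + (1)·(-128.2) = -300.4 kJ

ΔH° = -300.4 kJ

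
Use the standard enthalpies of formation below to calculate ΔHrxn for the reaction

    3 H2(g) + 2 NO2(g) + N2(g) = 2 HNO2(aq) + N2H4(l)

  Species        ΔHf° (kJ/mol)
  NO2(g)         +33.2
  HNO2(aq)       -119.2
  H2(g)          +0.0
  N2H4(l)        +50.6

ΔHrxn = -254.2 kJ/mol

Products: 2·(-119.2) + 1·(+50.6) = -187.8
Reactants: 3·(+0.0) + 2·(+33.2) + 1·(+0.0) = +66.4
ΔHrxn = (-187.8) − (+66.4) = -254.2 kJ/mol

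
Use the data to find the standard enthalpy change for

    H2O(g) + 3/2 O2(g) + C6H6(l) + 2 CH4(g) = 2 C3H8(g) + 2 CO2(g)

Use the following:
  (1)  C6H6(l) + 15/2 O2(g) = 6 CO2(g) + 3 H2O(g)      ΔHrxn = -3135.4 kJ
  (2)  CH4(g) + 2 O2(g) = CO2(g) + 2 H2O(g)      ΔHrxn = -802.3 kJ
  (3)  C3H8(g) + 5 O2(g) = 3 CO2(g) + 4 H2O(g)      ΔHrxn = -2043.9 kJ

(1) as written (C6H6(l) already on the reactant side): -3135.4 kJ
(2) × 2 (×2 to match 2 CH4(g) in the target): (2)·(-802.3) = -1604.6 kJ
(3) reversed and × 2 (C3H8(g) must end up as a product; ×2 to match 2 C3H8(g) in the target): (-2)·(-2043.9) = +4087.8 kJ
ΔHrxn = (1)·(-3135.4) + (2)·(-802.3) + (-2)·(-2043.9) = -652.2 kJ

ΔHrxn = -652.2 kJ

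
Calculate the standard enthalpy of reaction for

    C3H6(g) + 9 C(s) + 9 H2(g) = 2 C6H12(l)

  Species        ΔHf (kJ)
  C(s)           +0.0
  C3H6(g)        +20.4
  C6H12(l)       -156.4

ΔH_rxn = -333.2 kJ

Products: 2·(-156.4) = -312.8
Reactants: 1·(+20.4) + 9·(+0.0) + 9·(+0.0) = +20.4
ΔH_rxn = (-312.8) − (+20.4) = -333.2 kJ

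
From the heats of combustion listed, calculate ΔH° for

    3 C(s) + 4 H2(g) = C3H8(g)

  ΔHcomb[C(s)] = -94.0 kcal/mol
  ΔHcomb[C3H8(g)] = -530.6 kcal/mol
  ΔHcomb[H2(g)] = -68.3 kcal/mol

ΔH° = -24.6 kcal/mol

With combustion enthalpies, reactants minus products:
= [3·(-94.0) + 4·(-68.3)] − [1·(-530.6)]
= -24.6 kcal/mol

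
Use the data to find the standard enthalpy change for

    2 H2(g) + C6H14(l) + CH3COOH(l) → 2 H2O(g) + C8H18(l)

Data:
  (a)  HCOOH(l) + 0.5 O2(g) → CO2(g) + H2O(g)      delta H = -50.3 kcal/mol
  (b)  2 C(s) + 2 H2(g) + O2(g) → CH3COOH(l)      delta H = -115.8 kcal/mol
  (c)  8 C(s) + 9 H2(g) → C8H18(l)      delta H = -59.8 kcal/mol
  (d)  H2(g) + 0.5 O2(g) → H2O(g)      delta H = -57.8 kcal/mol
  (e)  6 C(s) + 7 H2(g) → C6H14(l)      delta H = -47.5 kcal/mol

delta H = -12.1 kcal/mol

(a): not needed.
(b) reversed: +115.8 kcal/mol
(c) as written: -59.8 kcal/mol
(d) × 2: (2)·(-57.8) = -115.6 kcal/mol
(e) reversed: +47.5 kcal/mol
Summing the manipulated equations, delta H = (-1)·(-115.8) + (1)·(-59.8) + (2)·(-57.8) + (-1)·(-47.5) = -12.1 kcal/mol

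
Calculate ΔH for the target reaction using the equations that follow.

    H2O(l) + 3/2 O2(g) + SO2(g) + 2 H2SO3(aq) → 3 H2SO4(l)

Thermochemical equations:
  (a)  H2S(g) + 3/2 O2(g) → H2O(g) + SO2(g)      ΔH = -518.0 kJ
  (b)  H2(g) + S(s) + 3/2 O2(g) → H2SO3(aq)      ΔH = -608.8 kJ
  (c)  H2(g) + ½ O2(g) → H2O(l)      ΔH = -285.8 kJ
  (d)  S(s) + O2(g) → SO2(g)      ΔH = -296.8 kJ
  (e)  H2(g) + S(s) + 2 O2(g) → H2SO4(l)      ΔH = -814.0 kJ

(a): not needed.
(b) reversed and × 2: (-2)·(-608.8) = +1217.6 kJ
(c) reversed: +285.8 kJ
(d) reversed: +296.8 kJ
(e) × 3: (3)·(-814.0) = -2442.0 kJ
ΔH = (-2)·(-608.8) + (-1)·(-285.8) + (-1)·(-296.8) + (3)·(-814.0) = -641.8 kJ

ΔH = -641.8 kJ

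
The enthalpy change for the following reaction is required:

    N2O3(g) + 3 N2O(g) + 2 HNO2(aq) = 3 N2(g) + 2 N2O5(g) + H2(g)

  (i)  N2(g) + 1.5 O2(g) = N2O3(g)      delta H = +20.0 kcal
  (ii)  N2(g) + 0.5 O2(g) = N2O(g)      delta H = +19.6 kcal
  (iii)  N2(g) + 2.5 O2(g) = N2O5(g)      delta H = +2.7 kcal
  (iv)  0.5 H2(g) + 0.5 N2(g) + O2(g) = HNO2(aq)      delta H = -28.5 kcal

delta H = -16.4 kcal

(i) reversed (reverse to put N2O3(g) on the reactant side): -20.0 kcal
(ii) reversed and × 3 (N2O(g) must end up as a reactant; scale by 3 for the 3 N2O(g)): (-3)·(+19.6) = -58.8 kcal
(iii) × 2 (scale by 2 for the 2 N2O5(g)): (2)·(+2.7) = +5.4 kcal
(iv) reversed and × 2 (reverse to put HNO2(aq) on the reactant side; scale by 2 for the 2 HNO2(aq)): (-2)·(-28.5) = +57.0 kcal
Since enthalpy is a state function, delta H = (-1)·(+20.0) + (-3)·(+19.6) + (2)·(+2.7) + (-2)·(-28.5) = -16.4 kcal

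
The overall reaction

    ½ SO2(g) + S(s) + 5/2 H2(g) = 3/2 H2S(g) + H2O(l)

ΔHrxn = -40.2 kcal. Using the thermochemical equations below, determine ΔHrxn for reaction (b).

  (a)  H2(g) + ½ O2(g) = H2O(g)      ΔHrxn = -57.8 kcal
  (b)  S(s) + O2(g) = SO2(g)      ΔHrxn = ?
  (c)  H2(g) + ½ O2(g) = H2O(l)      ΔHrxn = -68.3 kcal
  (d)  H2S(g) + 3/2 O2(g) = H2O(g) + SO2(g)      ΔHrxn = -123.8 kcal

ΔHrxn = -70.9 kcal

(a) × 3/2: (3/2)·(-57.8) = -86.7 kcal
(b) as written (S(s) already on the reactant side): contributes x
(c) as written (H2O(l) already on the product side): -68.3 kcal
(d) reversed and × 3/2 (reverse to put H2S(g) on the product side; scale by 3/2 for the 3/2 H2S(g)): (-3/2)·(-123.8) = +185.7 kcal
-40.2 = (-86.7) + (-68.3) + (+185.7) + x
x = (-40.2 − (+30.7)) / (1) = -70.9 kcal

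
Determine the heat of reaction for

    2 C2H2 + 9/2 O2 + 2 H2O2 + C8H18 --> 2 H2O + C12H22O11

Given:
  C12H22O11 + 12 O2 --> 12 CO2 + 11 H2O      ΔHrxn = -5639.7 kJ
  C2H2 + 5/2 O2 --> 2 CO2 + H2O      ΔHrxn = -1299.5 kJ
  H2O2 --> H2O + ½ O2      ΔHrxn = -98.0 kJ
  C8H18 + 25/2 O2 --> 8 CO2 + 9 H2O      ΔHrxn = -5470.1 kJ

equation 1 reversed: +5639.7 kJ
equation 2 × 2: (2)·(-1299.5) = -2599.0 kJ
equation 3 × 2: (2)·(-98.0) = -196.0 kJ
equation 4 as written: -5470.1 kJ
By Hess's law, ΔHrxn = (+5639.7) + (-2599.0) + (-196.0) + (-5470.1) = -2625.4 kJ

ΔHrxn = -2625.4 kJ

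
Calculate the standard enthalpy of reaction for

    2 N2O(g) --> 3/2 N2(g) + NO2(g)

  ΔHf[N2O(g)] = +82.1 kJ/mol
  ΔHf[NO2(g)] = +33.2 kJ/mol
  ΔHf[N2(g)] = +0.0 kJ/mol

ΔHrxn = -131.0 kJ/mol

Products: 3/2·(+0.0) + 1·(+33.2) = +33.2
Reactants: 2·(+82.1) = +164.2
ΔHrxn = (+33.2) − (+164.2) = -131.0 kJ/mol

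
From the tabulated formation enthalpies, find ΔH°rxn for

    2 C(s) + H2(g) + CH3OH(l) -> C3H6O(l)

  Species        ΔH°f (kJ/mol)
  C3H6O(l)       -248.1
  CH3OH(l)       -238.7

ΔH°rxn = -9.4 kJ/mol

Products: 1·(-248.1) = -248.1
Reactants: 2·(+0.0) + 1·(+0.0) + 1·(-238.7) = -238.7
ΔH°rxn = (-248.1) − (-238.7) = -9.4 kJ/mol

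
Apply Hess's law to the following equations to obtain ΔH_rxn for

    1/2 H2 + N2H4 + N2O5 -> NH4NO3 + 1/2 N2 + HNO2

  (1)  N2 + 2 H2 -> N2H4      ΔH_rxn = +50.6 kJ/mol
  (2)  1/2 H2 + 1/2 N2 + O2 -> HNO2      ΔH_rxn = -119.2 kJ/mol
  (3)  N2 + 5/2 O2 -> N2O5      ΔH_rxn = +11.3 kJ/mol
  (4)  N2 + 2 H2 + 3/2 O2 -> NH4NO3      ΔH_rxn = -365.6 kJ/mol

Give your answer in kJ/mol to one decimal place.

(1) reversed: -50.6 kJ/mol
(2) as written: -119.2 kJ/mol
(3) reversed: -11.3 kJ/mol
(4) as written: -365.6 kJ/mol
Combining the equations, ΔH_rxn = (-50.6) + (-119.2) + (-11.3) + (-365.6) = -546.7 kJ/mol

ΔH_rxn = -546.7 kJ/mol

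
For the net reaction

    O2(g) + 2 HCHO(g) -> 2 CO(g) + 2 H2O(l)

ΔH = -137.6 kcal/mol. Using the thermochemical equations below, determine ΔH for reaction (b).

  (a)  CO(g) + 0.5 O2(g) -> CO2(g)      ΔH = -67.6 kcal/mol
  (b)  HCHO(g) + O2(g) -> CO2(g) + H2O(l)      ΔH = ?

ΔH = -136.4 kcal/mol

(a) reversed and × 2: (-2)·(-67.6) = +135.2 kcal/mol
(b) × 2: contributes 2·x
-137.6 = (+135.2) + 2·x
x = (-137.6 − (+135.2)) / (2) = -136.4 kcal/mol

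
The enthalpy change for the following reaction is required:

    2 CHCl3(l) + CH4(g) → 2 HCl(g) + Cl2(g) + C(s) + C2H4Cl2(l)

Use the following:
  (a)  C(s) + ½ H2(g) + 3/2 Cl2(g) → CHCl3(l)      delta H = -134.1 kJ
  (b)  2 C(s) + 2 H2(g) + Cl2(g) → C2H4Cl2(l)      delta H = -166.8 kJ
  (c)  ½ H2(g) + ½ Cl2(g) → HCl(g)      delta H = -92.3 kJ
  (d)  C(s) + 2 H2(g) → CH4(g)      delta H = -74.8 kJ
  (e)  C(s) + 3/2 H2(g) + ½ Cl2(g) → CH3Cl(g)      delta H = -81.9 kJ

delta H = -8.4 kJ

(a) reversed and × 2 (reverse to put CHCl3(l) on the reactant side; scale by 2 for the 2 CHCl3(l)): (-2)·(-134.1) = +268.2 kJ
(b) as written (C2H4Cl2(l) already on the product side): -166.8 kJ
(c) × 2 (scale by 2 for the 2 HCl(g)): (2)·(-92.3) = -184.6 kJ
(d) reversed (reverse to put CH4(g) on the reactant side): +74.8 kJ
(e): not needed (CH3Cl(g) appears nowhere else).
Summing the manipulated equations, delta H = (-2)·(-134.1) + (1)·(-166.8) + (2)·(-92.3) + (-1)·(-74.8) = -8.4 kJ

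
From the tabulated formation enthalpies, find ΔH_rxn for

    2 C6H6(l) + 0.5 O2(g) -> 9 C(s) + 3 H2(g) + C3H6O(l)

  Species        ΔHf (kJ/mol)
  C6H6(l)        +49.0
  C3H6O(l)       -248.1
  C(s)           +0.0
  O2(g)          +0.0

ΔH°rxn = Σ nΔHf°(products) − Σ nΔHf°(reactants).
Products: 9·(+0.0) + 3·(+0.0) + 1·(-248.1) = -248.1
Reactants: 2·(+49.0) + 1/2·(+0.0) = +98.0
ΔH_rxn = (-248.1) − (+98.0) = -346.1 kJ/mol

ΔH_rxn = -346.1 kJ/mol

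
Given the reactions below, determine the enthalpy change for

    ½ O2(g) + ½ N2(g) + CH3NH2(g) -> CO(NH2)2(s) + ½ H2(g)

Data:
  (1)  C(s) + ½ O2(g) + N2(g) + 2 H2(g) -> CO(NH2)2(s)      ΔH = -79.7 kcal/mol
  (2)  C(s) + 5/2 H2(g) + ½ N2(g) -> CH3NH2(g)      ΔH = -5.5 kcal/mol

(1) as written: -79.7 kcal/mol
(2) reversed: +5.5 kcal/mol
Combining the equations, ΔH = (-79.7) + (+5.5) = -74.2 kcal/mol

ΔH = -74.2 kcal/mol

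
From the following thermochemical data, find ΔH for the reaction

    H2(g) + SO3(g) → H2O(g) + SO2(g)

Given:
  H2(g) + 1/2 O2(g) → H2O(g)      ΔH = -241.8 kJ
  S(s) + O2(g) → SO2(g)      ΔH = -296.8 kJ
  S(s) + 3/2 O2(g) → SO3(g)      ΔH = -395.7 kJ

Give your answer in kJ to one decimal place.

ΔH = -142.9 kJ

equation 1 as written (H2O(g) already on the product side): -241.8 kJ
equation 2 as written (SO2(g) already on the product side): -296.8 kJ
equation 3 reversed (reverse to put SO3(g) on the reactant side): +395.7 kJ
ΔH = (-241.8) + (-296.8) + (+395.7) = -142.9 kJ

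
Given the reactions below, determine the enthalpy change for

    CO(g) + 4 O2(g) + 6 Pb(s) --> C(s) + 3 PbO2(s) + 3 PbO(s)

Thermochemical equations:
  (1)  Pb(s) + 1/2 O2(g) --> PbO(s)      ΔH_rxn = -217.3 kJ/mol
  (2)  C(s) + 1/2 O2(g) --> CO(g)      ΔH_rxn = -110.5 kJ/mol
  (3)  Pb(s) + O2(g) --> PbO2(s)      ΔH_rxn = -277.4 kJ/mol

ΔH_rxn = -1373.6 kJ/mol

(1) × 3: (3)·(-217.3) = -651.9 kJ/mol
(2) reversed: +110.5 kJ/mol
(3) × 3: (3)·(-277.4) = -832.2 kJ/mol
Combining the equations, ΔH_rxn = (-651.9) + (+110.5) + (-832.2) = -1373.6 kJ/mol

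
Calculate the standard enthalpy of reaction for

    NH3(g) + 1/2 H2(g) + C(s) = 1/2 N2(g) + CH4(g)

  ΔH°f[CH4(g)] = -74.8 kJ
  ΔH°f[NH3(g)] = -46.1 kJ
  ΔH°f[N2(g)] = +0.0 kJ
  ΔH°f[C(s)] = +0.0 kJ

ΔH°rxn = Σ nΔHf°(products) − Σ nΔHf°(reactants).
Products: 1/2·(+0.0) + 1·(-74.8) = -74.8
Reactants: 1·(-46.1) + 1/2·(+0.0) + 1·(+0.0) = -46.1
ΔH_rxn = (-74.8) − (-46.1) = -28.7 kJ

ΔH_rxn = -28.7 kJ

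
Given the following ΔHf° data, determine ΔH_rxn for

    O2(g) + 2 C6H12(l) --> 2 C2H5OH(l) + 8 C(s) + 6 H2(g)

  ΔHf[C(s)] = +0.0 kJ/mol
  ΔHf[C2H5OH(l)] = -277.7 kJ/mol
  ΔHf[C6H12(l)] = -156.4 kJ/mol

Products: 2·(-277.7) + 8·(+0.0) + 6·(+0.0) = -555.4
Reactants: 1·(+0.0) + 2·(-156.4) = -312.8
ΔH_rxn = (-555.4) − (-312.8) = -242.6 kJ/mol

ΔH_rxn = -242.6 kJ/mol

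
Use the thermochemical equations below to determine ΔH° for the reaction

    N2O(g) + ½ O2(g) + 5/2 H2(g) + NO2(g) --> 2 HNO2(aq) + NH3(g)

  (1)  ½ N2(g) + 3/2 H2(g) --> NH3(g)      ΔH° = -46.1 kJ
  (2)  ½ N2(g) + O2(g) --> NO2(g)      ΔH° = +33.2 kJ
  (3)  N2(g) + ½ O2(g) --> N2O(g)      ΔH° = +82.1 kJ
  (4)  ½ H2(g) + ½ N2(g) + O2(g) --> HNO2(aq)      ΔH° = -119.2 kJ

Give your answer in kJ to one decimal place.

(1) as written (NH3(g) already on the product side): -46.1 kJ
(2) reversed (NO2(g) must end up as a reactant): -33.2 kJ
(3) reversed (N2O(g) must end up as a reactant): -82.1 kJ
(4) × 2 (scale by 2 for the 2 HNO2(aq)): (2)·(-119.2) = -238.4 kJ
ΔH° = (1)·(-46.1) + (-1)·(+33.2) + (-1)·(+82.1) + (2)·(-119.2) = -399.8 kJ

ΔH° = -399.8 kJ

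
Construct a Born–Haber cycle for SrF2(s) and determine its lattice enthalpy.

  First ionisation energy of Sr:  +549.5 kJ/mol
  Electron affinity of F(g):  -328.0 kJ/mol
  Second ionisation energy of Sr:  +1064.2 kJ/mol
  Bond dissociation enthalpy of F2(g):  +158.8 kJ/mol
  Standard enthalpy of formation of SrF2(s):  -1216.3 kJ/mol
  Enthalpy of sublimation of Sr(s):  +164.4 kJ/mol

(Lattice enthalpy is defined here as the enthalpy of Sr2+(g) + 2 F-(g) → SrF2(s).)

U = -2497.2 kJ/mol

ΔHf° = 1·ΔHsub + 1·(ΣIE) + 1·D(F2) + 2·EA + U
-1216.3 = 1·(+164.4) + 1·(+1613.7) + 1·(+158.8) + 2·(-328.0) + U
U = -1216.3 − (+1280.9) = -2497.2 kJ/mol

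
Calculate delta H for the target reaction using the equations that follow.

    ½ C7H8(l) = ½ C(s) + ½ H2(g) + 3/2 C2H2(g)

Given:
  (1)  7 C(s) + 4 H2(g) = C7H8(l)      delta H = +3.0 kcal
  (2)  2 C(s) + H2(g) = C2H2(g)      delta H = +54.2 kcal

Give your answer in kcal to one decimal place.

delta H = 79.8 kcal

(1) reversed and × 1/2: (-1/2)·(+3.0) = -1.5 kcal
(2) × 3/2: (3/2)·(+54.2) = +81.3 kcal
delta H = (-1/2)·(+3.0) + (3/2)·(+54.2) = 79.8 kcal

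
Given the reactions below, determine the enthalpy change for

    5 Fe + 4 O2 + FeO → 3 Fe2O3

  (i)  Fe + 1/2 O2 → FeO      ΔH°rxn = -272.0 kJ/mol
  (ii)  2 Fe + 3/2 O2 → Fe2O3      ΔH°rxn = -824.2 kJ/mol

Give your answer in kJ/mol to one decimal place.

ΔH°rxn = -2200.6 kJ/mol

(i) reversed: +272.0 kJ/mol
(ii) × 3: (3)·(-824.2) = -2472.6 kJ/mol
ΔH°rxn = (+272.0) + (-2472.6) = -2200.6 kJ/mol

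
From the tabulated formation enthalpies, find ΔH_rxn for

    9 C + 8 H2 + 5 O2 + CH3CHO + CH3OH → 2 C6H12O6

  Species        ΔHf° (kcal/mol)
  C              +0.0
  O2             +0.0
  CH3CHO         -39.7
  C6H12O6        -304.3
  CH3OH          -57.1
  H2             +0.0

ΔH_rxn = -511.8 kcal/mol

Products: 2·(-304.3) = -608.6
Reactants: 9·(+0.0) + 8·(+0.0) + 5·(+0.0) + 1·(-39.7) + 1·(-57.1) = -96.8
ΔH_rxn = (-608.6) − (-96.8) = -511.8 kcal/mol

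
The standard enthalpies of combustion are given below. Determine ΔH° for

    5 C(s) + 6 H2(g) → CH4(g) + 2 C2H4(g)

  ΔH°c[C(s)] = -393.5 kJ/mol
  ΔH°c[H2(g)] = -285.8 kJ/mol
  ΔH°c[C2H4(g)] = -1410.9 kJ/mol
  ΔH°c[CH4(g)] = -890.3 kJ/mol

ΔH° = 29.8 kJ/mol

Using ΔH = Σ nΔHc°(reactants) − Σ nΔHc°(products):
= [5·(-393.5) + 6·(-285.8)] − [1·(-890.3) + 2·(-1410.9)]
= 29.8 kJ/mol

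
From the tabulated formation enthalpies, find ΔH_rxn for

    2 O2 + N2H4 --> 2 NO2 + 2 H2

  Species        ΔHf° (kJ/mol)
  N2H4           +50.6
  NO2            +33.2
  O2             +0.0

ΔH_rxn = 15.8 kJ/mol

ΔH°rxn = Σ nΔHf°(products) − Σ nΔHf°(reactants).
Products: 2·(+33.2) + 2·(+0.0) = +66.4
Reactants: 2·(+0.0) + 1·(+50.6) = +50.6
ΔH_rxn = (+66.4) − (+50.6) = 15.8 kJ/mol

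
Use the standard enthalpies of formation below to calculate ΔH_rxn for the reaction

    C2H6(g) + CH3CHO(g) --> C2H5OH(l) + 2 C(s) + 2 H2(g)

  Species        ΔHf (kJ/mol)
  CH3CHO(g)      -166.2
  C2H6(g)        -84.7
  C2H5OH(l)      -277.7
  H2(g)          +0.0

ΔH_rxn = -26.8 kJ/mol

Products: 1·(-277.7) + 2·(+0.0) + 2·(+0.0) = -277.7
Reactants: 1·(-84.7) + 1·(-166.2) = -250.9
ΔH_rxn = (-277.7) − (-250.9) = -26.8 kJ/mol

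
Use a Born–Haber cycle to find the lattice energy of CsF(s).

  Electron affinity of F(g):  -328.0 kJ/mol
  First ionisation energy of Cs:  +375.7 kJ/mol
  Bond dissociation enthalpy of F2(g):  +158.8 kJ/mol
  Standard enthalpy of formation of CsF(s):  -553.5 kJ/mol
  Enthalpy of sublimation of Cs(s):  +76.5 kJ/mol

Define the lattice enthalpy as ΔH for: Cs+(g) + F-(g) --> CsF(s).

ΔHf° = 1·ΔHsub + 1·(ΣIE) + 1/2·D(F2) + 1·EA + U
-553.5 = 1·(+76.5) + 1·(+375.7) + 1/2·(+158.8) + 1·(-328.0) + U
U = -553.5 − (+203.6) = -757.1 kJ/mol

U = -757.1 kJ/mol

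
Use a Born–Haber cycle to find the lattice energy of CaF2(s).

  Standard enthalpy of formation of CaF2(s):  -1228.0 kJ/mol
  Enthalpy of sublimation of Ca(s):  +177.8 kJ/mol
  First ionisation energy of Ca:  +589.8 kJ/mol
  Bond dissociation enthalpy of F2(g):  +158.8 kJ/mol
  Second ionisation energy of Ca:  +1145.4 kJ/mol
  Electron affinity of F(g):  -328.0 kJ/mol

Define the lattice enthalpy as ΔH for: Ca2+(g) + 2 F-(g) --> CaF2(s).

ΔHf° = 1·ΔHsub + 1·(ΣIE) + 1·D(F2) + 2·EA + U
-1228.0 = 1·(+177.8) + 1·(+1735.2) + 1·(+158.8) + 2·(-328.0) + U
U = -1228.0 − (+1415.8) = -2643.8 kJ/mol

U = -2643.8 kJ/mol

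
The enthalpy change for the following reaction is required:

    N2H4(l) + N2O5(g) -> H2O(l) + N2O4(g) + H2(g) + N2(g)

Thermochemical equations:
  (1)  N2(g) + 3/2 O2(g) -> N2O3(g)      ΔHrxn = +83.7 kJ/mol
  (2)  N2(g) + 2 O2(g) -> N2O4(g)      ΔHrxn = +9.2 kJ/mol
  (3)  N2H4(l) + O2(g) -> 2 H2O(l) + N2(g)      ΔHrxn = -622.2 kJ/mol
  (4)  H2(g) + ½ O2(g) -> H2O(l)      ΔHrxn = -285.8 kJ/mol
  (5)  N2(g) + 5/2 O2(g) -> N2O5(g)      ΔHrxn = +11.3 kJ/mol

(1): not needed (N2O3(g) appears nowhere else).
(2) as written (N2O4(g) already on the product side): +9.2 kJ/mol
(3) as written (N2H4(l) already on the reactant side): -622.2 kJ/mol
(4) reversed (H2(g) must end up as a product): +285.8 kJ/mol
(5) reversed (reverse to put N2O5(g) on the reactant side): -11.3 kJ/mol
By Hess's law, ΔHrxn = (1)·(+9.2) + (1)·(-622.2) + (-1)·(-285.8) + (-1)·(+11.3) = -338.5 kJ/mol

ΔHrxn = -338.5 kJ/mol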